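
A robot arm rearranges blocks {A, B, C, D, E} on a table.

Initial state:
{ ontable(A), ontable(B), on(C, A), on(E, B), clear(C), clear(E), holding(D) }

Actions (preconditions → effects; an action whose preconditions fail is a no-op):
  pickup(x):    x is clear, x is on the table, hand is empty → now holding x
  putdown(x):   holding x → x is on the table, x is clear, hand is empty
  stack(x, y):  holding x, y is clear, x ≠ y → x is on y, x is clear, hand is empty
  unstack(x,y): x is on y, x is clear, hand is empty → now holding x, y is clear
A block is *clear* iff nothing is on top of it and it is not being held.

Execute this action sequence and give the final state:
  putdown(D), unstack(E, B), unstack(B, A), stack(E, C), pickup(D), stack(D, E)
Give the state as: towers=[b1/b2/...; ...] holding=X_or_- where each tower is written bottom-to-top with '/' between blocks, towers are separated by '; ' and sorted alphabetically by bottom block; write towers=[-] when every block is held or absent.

towers=[A/C/E/D; B] holding=-

step 1 (putdown(D)): towers=[A/C; B/E; D] holding=-
step 2 (unstack(E, B)): towers=[A/C; B; D] holding=E
step 3 (unstack(B, A)) [no-op]: towers=[A/C; B; D] holding=E
step 4 (stack(E, C)): towers=[A/C/E; B; D] holding=-
step 5 (pickup(D)): towers=[A/C/E; B] holding=D
step 6 (stack(D, E)): towers=[A/C/E/D; B] holding=-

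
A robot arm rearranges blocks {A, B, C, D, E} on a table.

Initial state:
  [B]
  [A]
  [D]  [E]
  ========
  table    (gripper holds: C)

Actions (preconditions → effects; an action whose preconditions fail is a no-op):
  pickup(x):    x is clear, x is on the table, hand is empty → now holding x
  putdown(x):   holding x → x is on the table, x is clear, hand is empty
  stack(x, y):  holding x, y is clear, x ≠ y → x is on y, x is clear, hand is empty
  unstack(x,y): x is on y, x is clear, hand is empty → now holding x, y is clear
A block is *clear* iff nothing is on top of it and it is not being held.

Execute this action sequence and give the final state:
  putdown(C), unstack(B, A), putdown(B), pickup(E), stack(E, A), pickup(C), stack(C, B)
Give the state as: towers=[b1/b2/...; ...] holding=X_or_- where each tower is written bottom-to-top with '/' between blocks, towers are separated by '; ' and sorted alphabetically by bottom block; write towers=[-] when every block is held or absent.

towers=[B/C; D/A/E] holding=-

step 1 (putdown(C)): towers=[C; D/A/B; E] holding=-
step 2 (unstack(B, A)): towers=[C; D/A; E] holding=B
step 3 (putdown(B)): towers=[B; C; D/A; E] holding=-
step 4 (pickup(E)): towers=[B; C; D/A] holding=E
step 5 (stack(E, A)): towers=[B; C; D/A/E] holding=-
step 6 (pickup(C)): towers=[B; D/A/E] holding=C
step 7 (stack(C, B)): towers=[B/C; D/A/E] holding=-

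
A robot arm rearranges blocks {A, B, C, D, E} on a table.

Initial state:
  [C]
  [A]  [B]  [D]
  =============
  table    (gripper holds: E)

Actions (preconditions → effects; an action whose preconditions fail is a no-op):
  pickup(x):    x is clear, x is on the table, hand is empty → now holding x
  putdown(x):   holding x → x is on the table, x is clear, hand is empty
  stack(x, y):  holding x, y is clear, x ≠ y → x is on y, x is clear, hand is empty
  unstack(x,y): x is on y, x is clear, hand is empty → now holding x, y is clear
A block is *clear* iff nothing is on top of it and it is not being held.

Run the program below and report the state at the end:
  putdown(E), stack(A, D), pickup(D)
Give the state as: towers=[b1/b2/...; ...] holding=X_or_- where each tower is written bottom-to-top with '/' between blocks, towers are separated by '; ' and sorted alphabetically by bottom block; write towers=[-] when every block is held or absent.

step 1 (putdown(E)): towers=[A/C; B; D; E] holding=-
step 2 (stack(A, D)) [no-op]: towers=[A/C; B; D; E] holding=-
step 3 (pickup(D)): towers=[A/C; B; E] holding=D

towers=[A/C; B; E] holding=D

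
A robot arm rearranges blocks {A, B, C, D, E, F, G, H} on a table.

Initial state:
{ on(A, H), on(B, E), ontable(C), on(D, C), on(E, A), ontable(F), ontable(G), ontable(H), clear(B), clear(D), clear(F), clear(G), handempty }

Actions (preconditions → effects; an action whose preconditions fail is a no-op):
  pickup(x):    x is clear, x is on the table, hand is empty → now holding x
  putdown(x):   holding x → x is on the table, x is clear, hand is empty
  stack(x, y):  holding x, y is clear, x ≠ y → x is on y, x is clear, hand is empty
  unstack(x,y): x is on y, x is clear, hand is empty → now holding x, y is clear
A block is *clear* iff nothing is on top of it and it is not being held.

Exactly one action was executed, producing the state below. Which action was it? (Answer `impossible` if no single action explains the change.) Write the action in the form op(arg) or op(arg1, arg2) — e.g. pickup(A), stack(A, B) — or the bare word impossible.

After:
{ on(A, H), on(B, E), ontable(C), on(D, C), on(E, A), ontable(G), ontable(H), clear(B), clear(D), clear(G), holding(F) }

pickup(F)

target: towers=[C/D; G; H/A/E/B] holding=F
         pickup(G) → towers=[C/D; F; H/A/E/B] holding=G
     unstack(B, E) → towers=[C/D; F; G; H/A/E] holding=B
         pickup(F) → towers=[C/D; G; H/A/E/B] holding=F  ← match
     unstack(D, C) → towers=[C; F; G; H/A/E/B] holding=D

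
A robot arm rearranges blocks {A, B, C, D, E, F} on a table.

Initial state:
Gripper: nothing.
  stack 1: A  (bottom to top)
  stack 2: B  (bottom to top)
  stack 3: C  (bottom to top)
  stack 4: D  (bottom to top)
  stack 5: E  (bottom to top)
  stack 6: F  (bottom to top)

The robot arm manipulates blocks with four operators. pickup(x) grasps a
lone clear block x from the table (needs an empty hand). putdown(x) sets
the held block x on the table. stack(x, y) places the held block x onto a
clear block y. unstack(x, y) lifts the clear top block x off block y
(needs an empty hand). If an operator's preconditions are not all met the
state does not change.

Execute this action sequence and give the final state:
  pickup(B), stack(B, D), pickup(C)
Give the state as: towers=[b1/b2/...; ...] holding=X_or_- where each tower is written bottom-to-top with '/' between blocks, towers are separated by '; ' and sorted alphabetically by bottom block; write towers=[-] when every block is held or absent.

towers=[A; D/B; E; F] holding=C

step 1 (pickup(B)): towers=[A; C; D; E; F] holding=B
step 2 (stack(B, D)): towers=[A; C; D/B; E; F] holding=-
step 3 (pickup(C)): towers=[A; D/B; E; F] holding=C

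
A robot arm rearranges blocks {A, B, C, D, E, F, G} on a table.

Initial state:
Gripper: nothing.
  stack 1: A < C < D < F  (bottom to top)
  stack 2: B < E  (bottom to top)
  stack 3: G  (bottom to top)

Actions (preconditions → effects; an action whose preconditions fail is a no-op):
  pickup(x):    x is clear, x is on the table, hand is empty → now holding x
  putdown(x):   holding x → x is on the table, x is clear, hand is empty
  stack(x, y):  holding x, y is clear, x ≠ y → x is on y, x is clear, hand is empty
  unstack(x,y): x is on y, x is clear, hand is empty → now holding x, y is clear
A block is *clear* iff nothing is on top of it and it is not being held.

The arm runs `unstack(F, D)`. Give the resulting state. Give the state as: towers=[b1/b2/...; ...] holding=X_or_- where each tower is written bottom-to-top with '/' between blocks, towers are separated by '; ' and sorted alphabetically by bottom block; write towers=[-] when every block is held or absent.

towers=[A/C/D; B/E; G] holding=F

before: towers=[A/C/D/F; B/E; G] holding=-
pre[unstack(F, D)]: on(F,D) ok, clear(F) ok, handempty ok
all met → apply unstack(F, D)
after:  towers=[A/C/D; B/E; G] holding=F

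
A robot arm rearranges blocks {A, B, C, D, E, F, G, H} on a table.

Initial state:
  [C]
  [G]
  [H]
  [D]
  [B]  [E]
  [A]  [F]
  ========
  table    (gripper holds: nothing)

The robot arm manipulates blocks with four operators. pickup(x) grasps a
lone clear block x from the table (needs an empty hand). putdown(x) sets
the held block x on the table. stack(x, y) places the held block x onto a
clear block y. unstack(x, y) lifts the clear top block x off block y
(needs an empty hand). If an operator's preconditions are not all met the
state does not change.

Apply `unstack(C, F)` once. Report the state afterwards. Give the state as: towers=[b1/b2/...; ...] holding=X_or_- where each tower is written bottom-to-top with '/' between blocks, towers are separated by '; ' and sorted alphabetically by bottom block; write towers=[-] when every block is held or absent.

before: towers=[A/B/D/H/G/C; F/E] holding=-
pre[unstack(C, F)]: on(C,F) ✗, clear(C) ✓, handempty ✓
on(C,F) unmet → unstack(C, F) is a no-op
after:  towers=[A/B/D/H/G/C; F/E] holding=-

towers=[A/B/D/H/G/C; F/E] holding=-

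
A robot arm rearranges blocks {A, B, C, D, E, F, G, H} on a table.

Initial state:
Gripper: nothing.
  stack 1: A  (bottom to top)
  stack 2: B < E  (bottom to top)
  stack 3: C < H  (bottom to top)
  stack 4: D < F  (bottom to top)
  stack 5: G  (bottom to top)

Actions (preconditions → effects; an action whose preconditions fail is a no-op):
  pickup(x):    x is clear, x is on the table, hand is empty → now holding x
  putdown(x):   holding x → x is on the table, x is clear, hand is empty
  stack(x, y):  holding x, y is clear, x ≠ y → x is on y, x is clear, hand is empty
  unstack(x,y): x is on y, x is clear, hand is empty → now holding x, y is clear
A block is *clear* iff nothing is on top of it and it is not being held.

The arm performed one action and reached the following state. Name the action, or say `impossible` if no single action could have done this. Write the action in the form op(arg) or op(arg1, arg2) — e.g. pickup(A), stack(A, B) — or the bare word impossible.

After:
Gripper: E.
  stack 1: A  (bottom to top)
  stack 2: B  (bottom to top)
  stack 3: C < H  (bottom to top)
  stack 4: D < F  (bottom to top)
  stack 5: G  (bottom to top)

unstack(E, B)

target: towers=[A; B; C/H; D/F; G] holding=E
         pickup(G) → towers=[A; B/E; C/H; D/F] holding=G
         pickup(A) → towers=[B/E; C/H; D/F; G] holding=A
     unstack(E, B) → towers=[A; B; C/H; D/F; G] holding=E  ← match
     unstack(H, C) → towers=[A; B/E; C; D/F; G] holding=H
     unstack(F, D) → towers=[A; B/E; C/H; D; G] holding=F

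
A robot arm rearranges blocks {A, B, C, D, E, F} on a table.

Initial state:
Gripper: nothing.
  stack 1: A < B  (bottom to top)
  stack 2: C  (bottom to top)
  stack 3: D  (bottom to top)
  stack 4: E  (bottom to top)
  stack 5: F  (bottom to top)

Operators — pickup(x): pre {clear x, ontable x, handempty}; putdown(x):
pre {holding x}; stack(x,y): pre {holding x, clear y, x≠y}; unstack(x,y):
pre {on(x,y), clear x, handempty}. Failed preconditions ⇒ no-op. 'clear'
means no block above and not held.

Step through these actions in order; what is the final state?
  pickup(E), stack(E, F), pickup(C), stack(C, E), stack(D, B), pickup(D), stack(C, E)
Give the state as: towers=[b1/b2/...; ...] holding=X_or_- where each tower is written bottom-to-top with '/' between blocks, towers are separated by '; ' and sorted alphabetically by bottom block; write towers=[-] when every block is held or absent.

step 1 (pickup(E)): towers=[A/B; C; D; F] holding=E
step 2 (stack(E, F)): towers=[A/B; C; D; F/E] holding=-
step 3 (pickup(C)): towers=[A/B; D; F/E] holding=C
step 4 (stack(C, E)): towers=[A/B; D; F/E/C] holding=-
step 5 (stack(D, B)) [no-op]: towers=[A/B; D; F/E/C] holding=-
step 6 (pickup(D)): towers=[A/B; F/E/C] holding=D
step 7 (stack(C, E)) [no-op]: towers=[A/B; F/E/C] holding=D

towers=[A/B; F/E/C] holding=D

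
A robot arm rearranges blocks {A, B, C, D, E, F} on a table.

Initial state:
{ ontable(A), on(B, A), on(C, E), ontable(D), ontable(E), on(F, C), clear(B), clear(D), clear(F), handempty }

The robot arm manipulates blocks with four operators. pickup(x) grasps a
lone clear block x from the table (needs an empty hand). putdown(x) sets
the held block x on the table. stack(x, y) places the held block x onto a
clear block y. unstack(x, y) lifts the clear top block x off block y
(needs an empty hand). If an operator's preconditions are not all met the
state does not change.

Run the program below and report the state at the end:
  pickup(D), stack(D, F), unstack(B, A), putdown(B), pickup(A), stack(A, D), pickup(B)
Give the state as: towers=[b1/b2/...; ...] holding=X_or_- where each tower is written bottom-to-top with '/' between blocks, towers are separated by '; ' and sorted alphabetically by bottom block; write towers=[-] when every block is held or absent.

towers=[E/C/F/D/A] holding=B

step 1 (pickup(D)): towers=[A/B; E/C/F] holding=D
step 2 (stack(D, F)): towers=[A/B; E/C/F/D] holding=-
step 3 (unstack(B, A)): towers=[A; E/C/F/D] holding=B
step 4 (putdown(B)): towers=[A; B; E/C/F/D] holding=-
step 5 (pickup(A)): towers=[B; E/C/F/D] holding=A
step 6 (stack(A, D)): towers=[B; E/C/F/D/A] holding=-
step 7 (pickup(B)): towers=[E/C/F/D/A] holding=B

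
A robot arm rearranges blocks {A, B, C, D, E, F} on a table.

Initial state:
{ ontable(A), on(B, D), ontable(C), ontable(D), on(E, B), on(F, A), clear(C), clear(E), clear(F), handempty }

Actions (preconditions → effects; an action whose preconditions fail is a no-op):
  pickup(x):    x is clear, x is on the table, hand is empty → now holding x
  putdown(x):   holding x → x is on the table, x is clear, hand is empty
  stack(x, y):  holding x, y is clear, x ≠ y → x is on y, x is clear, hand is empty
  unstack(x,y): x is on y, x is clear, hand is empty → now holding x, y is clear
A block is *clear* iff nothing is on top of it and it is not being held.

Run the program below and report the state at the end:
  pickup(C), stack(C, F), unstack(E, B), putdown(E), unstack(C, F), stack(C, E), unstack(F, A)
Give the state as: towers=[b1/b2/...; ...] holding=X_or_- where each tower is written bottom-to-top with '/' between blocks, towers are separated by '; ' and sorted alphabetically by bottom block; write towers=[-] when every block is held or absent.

step 1 (pickup(C)): towers=[A/F; D/B/E] holding=C
step 2 (stack(C, F)): towers=[A/F/C; D/B/E] holding=-
step 3 (unstack(E, B)): towers=[A/F/C; D/B] holding=E
step 4 (putdown(E)): towers=[A/F/C; D/B; E] holding=-
step 5 (unstack(C, F)): towers=[A/F; D/B; E] holding=C
step 6 (stack(C, E)): towers=[A/F; D/B; E/C] holding=-
step 7 (unstack(F, A)): towers=[A; D/B; E/C] holding=F

towers=[A; D/B; E/C] holding=F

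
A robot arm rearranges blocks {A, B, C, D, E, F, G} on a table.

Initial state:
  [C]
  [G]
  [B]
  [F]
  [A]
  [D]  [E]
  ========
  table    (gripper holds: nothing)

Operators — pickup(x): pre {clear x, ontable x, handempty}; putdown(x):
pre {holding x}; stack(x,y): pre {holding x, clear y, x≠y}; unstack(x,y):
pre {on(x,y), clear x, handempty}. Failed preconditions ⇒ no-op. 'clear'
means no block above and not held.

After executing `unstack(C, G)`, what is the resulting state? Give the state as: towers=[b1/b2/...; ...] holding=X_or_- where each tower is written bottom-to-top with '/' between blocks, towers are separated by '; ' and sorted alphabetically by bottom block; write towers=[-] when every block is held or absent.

towers=[D/A/F/B/G; E] holding=C

before: towers=[D/A/F/B/G/C; E] holding=-
pre[unstack(C, G)]: on(C,G) ok, clear(C) ok, handempty ok
all met → apply unstack(C, G)
after:  towers=[D/A/F/B/G; E] holding=C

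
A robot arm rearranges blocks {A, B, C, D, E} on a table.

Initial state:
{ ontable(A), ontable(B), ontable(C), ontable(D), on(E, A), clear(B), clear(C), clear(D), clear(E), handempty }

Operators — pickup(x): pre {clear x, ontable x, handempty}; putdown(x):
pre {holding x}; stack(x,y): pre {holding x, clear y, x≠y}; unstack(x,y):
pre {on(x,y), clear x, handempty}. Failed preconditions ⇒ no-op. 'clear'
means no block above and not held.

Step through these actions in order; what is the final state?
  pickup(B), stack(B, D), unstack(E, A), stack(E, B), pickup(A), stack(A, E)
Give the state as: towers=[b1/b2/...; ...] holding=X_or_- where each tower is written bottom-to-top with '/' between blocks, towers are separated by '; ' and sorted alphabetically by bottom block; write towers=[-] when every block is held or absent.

step 1 (pickup(B)): towers=[A/E; C; D] holding=B
step 2 (stack(B, D)): towers=[A/E; C; D/B] holding=-
step 3 (unstack(E, A)): towers=[A; C; D/B] holding=E
step 4 (stack(E, B)): towers=[A; C; D/B/E] holding=-
step 5 (pickup(A)): towers=[C; D/B/E] holding=A
step 6 (stack(A, E)): towers=[C; D/B/E/A] holding=-

towers=[C; D/B/E/A] holding=-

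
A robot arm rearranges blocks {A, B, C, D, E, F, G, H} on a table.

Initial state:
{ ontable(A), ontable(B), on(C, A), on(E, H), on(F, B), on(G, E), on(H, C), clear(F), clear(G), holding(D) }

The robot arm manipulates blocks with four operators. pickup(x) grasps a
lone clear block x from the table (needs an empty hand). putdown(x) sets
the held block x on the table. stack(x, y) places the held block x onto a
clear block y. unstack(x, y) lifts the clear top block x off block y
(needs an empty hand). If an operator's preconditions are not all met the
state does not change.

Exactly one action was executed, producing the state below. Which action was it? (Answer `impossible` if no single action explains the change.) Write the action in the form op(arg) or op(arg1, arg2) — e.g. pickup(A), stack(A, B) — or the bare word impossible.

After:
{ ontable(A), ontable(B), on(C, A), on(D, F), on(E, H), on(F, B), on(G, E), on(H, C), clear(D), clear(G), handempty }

stack(D, F)

target: towers=[A/C/H/E/G; B/F/D] holding=-
        putdown(D) → towers=[A/C/H/E/G; B/F; D] holding=-
       stack(D, G) → towers=[A/C/H/E/G/D; B/F] holding=-
       stack(D, F) → towers=[A/C/H/E/G; B/F/D] holding=-  ← match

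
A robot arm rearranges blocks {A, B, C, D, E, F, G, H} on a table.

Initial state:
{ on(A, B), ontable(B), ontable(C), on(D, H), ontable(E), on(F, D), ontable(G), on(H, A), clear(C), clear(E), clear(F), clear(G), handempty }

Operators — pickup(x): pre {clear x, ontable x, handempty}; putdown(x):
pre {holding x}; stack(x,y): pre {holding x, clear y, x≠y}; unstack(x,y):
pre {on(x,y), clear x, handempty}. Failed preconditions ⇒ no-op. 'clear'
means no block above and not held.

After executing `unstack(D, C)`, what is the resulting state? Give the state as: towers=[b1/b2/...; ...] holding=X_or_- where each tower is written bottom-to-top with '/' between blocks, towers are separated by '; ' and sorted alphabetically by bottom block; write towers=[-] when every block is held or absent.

towers=[B/A/H/D/F; C; E; G] holding=-

before: towers=[B/A/H/D/F; C; E; G] holding=-
pre[unstack(D, C)]: on(D,C) no, clear(D) no, handempty yes
on(D,C), clear(D) unmet → unstack(D, C) is a no-op
after:  towers=[B/A/H/D/F; C; E; G] holding=-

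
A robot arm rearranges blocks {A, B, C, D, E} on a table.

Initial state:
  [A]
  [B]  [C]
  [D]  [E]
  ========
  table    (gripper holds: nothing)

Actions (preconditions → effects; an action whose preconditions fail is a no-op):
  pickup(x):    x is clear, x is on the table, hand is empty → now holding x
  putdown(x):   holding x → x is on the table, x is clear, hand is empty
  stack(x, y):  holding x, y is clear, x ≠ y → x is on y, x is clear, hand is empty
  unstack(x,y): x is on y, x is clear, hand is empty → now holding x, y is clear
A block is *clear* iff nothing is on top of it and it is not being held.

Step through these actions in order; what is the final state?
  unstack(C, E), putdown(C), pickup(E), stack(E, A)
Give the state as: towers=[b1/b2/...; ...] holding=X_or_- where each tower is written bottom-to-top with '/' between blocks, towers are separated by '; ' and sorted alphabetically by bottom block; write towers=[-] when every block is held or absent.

towers=[C; D/B/A/E] holding=-

step 1 (unstack(C, E)): towers=[D/B/A; E] holding=C
step 2 (putdown(C)): towers=[C; D/B/A; E] holding=-
step 3 (pickup(E)): towers=[C; D/B/A] holding=E
step 4 (stack(E, A)): towers=[C; D/B/A/E] holding=-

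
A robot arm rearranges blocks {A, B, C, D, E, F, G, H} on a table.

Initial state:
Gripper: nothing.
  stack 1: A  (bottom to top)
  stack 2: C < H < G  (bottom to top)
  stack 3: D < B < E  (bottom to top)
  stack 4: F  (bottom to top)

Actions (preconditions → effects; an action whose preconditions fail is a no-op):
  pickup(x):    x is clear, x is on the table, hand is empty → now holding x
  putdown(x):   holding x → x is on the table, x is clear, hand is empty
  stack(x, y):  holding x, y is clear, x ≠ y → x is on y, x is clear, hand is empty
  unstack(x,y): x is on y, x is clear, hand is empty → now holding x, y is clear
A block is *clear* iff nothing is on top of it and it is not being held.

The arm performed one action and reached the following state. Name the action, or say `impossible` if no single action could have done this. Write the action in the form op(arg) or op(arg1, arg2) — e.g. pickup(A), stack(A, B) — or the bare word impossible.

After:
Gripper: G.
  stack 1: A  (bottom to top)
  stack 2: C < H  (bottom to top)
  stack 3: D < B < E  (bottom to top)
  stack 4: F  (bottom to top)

unstack(G, H)

target: towers=[A; C/H; D/B/E; F] holding=G
     unstack(G, H) → towers=[A; C/H; D/B/E; F] holding=G  ← match
         pickup(A) → towers=[C/H/G; D/B/E; F] holding=A
     unstack(E, B) → towers=[A; C/H/G; D/B; F] holding=E
         pickup(F) → towers=[A; C/H/G; D/B/E] holding=F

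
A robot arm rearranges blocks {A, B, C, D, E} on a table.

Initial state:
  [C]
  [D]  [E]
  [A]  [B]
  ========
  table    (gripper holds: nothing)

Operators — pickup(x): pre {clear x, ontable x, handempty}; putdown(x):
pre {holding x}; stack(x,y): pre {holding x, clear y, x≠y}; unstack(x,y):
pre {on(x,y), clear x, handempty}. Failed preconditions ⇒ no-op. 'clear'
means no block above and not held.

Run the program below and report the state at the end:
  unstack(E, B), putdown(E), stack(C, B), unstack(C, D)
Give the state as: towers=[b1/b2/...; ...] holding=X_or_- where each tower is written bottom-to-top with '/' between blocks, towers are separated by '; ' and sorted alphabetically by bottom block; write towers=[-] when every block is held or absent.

towers=[A/D; B; E] holding=C

step 1 (unstack(E, B)): towers=[A/D/C; B] holding=E
step 2 (putdown(E)): towers=[A/D/C; B; E] holding=-
step 3 (stack(C, B)) [no-op]: towers=[A/D/C; B; E] holding=-
step 4 (unstack(C, D)): towers=[A/D; B; E] holding=C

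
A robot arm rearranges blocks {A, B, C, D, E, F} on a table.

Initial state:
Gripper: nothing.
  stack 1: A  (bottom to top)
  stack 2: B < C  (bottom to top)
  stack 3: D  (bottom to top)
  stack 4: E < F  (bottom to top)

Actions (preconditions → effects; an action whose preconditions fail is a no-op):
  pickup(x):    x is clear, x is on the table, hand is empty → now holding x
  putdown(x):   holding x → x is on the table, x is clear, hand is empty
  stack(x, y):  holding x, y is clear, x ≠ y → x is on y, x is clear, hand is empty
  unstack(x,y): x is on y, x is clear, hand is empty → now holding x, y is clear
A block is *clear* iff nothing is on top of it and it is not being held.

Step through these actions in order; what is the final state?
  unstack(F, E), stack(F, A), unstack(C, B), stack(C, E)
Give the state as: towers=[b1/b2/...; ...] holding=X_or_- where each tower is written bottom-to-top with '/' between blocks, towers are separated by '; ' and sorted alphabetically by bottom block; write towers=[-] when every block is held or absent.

step 1 (unstack(F, E)): towers=[A; B/C; D; E] holding=F
step 2 (stack(F, A)): towers=[A/F; B/C; D; E] holding=-
step 3 (unstack(C, B)): towers=[A/F; B; D; E] holding=C
step 4 (stack(C, E)): towers=[A/F; B; D; E/C] holding=-

towers=[A/F; B; D; E/C] holding=-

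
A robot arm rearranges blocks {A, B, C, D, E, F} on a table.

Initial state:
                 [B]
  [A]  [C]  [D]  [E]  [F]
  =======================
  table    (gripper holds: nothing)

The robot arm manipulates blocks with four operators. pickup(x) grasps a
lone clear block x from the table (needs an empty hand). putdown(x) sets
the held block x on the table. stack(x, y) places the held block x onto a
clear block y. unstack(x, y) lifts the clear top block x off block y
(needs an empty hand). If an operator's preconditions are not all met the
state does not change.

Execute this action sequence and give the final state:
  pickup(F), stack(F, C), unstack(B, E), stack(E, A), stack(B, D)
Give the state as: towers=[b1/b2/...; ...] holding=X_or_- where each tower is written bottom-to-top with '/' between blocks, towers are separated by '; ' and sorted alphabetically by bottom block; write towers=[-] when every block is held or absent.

step 1 (pickup(F)): towers=[A; C; D; E/B] holding=F
step 2 (stack(F, C)): towers=[A; C/F; D; E/B] holding=-
step 3 (unstack(B, E)): towers=[A; C/F; D; E] holding=B
step 4 (stack(E, A)) [no-op]: towers=[A; C/F; D; E] holding=B
step 5 (stack(B, D)): towers=[A; C/F; D/B; E] holding=-

towers=[A; C/F; D/B; E] holding=-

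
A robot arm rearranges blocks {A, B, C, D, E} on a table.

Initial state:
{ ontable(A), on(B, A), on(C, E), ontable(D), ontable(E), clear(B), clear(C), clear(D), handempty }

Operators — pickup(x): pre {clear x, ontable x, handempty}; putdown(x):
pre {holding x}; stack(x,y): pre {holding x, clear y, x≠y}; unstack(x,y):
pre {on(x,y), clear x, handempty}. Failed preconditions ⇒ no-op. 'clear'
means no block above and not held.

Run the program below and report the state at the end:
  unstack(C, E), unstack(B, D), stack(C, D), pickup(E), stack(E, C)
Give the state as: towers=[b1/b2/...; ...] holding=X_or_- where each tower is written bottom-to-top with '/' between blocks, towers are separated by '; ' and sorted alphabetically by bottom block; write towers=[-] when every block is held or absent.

towers=[A/B; D/C/E] holding=-

step 1 (unstack(C, E)): towers=[A/B; D; E] holding=C
step 2 (unstack(B, D)) [no-op]: towers=[A/B; D; E] holding=C
step 3 (stack(C, D)): towers=[A/B; D/C; E] holding=-
step 4 (pickup(E)): towers=[A/B; D/C] holding=E
step 5 (stack(E, C)): towers=[A/B; D/C/E] holding=-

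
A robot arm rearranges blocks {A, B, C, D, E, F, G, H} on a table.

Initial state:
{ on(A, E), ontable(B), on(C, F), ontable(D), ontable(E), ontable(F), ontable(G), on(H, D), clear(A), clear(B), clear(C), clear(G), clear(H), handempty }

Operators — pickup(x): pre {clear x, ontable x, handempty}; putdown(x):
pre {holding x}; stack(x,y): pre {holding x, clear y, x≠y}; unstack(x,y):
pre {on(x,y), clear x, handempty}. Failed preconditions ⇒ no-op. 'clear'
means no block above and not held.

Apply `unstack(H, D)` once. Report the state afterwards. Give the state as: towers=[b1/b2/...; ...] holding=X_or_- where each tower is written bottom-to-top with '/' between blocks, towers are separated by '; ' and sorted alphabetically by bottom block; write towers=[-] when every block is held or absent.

before: towers=[B; D/H; E/A; F/C; G] holding=-
pre[unstack(H, D)]: on(H,D) ✓, clear(H) ✓, handempty ✓
all met → apply unstack(H, D)
after:  towers=[B; D; E/A; F/C; G] holding=H

towers=[B; D; E/A; F/C; G] holding=H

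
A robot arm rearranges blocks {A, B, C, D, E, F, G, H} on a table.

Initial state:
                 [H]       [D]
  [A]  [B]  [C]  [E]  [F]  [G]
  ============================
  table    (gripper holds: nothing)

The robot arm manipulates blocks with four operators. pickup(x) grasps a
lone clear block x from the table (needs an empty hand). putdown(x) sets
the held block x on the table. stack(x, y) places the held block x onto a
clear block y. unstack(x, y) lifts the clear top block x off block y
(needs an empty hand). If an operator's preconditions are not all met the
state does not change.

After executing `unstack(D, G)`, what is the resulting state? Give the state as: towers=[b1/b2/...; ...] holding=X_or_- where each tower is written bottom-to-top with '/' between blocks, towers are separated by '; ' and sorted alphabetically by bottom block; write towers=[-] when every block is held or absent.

before: towers=[A; B; C; E/H; F; G/D] holding=-
pre[unstack(D, G)]: on(D,G) ok, clear(D) ok, handempty ok
all met → apply unstack(D, G)
after:  towers=[A; B; C; E/H; F; G] holding=D

towers=[A; B; C; E/H; F; G] holding=D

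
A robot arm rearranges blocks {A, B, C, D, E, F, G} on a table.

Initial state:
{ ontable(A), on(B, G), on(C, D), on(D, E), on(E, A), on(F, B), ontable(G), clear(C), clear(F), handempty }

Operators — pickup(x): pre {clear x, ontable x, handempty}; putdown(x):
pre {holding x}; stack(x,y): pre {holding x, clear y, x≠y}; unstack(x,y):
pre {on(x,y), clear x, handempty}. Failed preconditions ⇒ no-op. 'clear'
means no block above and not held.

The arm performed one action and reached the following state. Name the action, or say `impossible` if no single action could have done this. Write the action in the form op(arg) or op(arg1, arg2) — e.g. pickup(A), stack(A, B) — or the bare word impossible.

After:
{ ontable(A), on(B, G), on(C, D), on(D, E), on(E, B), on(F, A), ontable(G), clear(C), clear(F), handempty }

target: towers=[A/F; G/B/E/D/C] holding=-
     unstack(F, B) → towers=[A/E/D/C; G/B] holding=F
     unstack(C, D) → towers=[A/E/D; G/B/F] holding=C
none of the 2 applicable actions match → impossible

impossible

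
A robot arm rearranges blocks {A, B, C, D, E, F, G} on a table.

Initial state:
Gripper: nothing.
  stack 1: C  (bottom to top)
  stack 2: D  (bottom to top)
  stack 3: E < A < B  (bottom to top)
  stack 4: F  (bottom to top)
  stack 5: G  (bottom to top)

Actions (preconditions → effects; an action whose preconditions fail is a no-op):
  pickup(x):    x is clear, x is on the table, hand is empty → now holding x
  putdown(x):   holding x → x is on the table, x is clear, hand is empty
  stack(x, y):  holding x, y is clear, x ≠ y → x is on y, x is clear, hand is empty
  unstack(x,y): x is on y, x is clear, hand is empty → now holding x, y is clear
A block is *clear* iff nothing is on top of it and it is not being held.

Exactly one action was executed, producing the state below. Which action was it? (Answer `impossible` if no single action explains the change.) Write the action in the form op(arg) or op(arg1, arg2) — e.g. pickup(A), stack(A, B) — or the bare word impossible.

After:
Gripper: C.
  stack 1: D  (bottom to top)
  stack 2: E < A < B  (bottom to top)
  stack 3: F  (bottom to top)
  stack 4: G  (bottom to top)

pickup(C)

target: towers=[D; E/A/B; F; G] holding=C
     unstack(B, A) → towers=[C; D; E/A; F; G] holding=B
         pickup(F) → towers=[C; D; E/A/B; G] holding=F
         pickup(G) → towers=[C; D; E/A/B; F] holding=G
         pickup(D) → towers=[C; E/A/B; F; G] holding=D
         pickup(C) → towers=[D; E/A/B; F; G] holding=C  ← match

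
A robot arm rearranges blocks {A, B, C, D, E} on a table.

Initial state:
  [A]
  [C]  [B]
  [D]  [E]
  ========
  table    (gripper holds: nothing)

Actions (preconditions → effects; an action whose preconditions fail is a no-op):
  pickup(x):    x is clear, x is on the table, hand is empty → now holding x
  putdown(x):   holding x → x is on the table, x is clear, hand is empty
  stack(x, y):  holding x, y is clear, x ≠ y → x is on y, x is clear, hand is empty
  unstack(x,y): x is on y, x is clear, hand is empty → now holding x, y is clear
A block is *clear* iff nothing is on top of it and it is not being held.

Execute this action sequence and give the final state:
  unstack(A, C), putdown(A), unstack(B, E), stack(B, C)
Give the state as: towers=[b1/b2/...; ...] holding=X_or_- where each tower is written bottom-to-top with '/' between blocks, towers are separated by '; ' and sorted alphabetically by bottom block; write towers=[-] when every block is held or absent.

towers=[A; D/C/B; E] holding=-

step 1 (unstack(A, C)): towers=[D/C; E/B] holding=A
step 2 (putdown(A)): towers=[A; D/C; E/B] holding=-
step 3 (unstack(B, E)): towers=[A; D/C; E] holding=B
step 4 (stack(B, C)): towers=[A; D/C/B; E] holding=-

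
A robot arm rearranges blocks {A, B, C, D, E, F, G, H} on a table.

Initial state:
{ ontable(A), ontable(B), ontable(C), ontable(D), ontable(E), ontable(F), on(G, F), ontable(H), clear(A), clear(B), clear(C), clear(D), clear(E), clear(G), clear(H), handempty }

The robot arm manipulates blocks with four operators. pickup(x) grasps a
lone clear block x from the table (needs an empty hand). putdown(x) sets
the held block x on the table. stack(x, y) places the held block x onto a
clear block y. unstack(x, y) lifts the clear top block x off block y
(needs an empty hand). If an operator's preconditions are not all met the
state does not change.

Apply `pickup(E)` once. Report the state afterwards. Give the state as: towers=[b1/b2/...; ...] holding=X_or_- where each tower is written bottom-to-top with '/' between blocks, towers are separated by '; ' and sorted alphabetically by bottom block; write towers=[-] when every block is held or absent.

towers=[A; B; C; D; F/G; H] holding=E

before: towers=[A; B; C; D; E; F/G; H] holding=-
pre[pickup(E)]: clear(E) ✓, ontable(E) ✓, handempty ✓
all met → apply pickup(E)
after:  towers=[A; B; C; D; F/G; H] holding=E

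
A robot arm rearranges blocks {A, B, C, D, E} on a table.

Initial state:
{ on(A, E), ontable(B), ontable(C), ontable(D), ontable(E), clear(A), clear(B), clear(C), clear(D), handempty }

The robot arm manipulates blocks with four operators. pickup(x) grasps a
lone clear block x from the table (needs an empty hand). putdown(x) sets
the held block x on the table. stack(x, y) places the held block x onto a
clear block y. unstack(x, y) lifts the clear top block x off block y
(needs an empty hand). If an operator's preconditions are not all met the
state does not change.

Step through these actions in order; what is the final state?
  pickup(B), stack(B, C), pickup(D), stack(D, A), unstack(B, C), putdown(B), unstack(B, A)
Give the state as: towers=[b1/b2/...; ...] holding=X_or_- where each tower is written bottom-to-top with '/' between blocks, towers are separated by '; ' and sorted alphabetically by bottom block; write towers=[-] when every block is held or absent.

step 1 (pickup(B)): towers=[C; D; E/A] holding=B
step 2 (stack(B, C)): towers=[C/B; D; E/A] holding=-
step 3 (pickup(D)): towers=[C/B; E/A] holding=D
step 4 (stack(D, A)): towers=[C/B; E/A/D] holding=-
step 5 (unstack(B, C)): towers=[C; E/A/D] holding=B
step 6 (putdown(B)): towers=[B; C; E/A/D] holding=-
step 7 (unstack(B, A)) [no-op]: towers=[B; C; E/A/D] holding=-

towers=[B; C; E/A/D] holding=-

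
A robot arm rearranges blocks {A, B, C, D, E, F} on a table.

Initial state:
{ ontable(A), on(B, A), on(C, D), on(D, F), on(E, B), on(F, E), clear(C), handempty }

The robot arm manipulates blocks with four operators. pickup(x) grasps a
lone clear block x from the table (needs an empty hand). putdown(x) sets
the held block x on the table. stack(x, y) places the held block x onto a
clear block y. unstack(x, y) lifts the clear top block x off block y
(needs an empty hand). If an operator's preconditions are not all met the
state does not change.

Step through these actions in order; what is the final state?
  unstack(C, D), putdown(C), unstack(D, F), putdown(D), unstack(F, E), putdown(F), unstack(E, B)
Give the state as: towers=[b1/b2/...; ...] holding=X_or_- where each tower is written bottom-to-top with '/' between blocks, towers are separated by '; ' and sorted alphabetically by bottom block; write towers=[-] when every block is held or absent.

towers=[A/B; C; D; F] holding=E

step 1 (unstack(C, D)): towers=[A/B/E/F/D] holding=C
step 2 (putdown(C)): towers=[A/B/E/F/D; C] holding=-
step 3 (unstack(D, F)): towers=[A/B/E/F; C] holding=D
step 4 (putdown(D)): towers=[A/B/E/F; C; D] holding=-
step 5 (unstack(F, E)): towers=[A/B/E; C; D] holding=F
step 6 (putdown(F)): towers=[A/B/E; C; D; F] holding=-
step 7 (unstack(E, B)): towers=[A/B; C; D; F] holding=E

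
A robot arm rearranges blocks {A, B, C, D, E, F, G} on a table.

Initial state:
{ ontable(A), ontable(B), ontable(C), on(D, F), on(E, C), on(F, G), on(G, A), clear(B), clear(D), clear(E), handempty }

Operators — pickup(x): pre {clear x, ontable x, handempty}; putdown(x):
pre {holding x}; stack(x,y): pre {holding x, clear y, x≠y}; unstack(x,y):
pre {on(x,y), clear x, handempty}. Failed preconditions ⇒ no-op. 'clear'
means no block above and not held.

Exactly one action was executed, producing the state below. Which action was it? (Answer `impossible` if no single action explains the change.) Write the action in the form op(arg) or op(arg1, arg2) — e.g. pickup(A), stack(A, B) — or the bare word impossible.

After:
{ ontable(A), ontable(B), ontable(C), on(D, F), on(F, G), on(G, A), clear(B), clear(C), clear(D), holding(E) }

unstack(E, C)

target: towers=[A/G/F/D; B; C] holding=E
         pickup(B) → towers=[A/G/F/D; C/E] holding=B
     unstack(D, F) → towers=[A/G/F; B; C/E] holding=D
     unstack(E, C) → towers=[A/G/F/D; B; C] holding=E  ← match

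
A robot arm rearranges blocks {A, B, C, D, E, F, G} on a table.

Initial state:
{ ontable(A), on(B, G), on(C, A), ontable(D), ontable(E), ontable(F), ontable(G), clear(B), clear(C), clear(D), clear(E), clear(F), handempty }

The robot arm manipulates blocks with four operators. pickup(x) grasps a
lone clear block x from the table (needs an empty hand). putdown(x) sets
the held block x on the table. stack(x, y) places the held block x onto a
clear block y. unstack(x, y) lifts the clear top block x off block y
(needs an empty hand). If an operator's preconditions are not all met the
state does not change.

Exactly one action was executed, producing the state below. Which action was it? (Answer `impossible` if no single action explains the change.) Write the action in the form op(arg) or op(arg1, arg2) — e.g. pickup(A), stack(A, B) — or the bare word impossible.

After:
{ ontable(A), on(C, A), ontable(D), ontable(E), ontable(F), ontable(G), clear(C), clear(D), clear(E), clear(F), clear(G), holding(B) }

target: towers=[A/C; D; E; F; G] holding=B
     unstack(B, G) → towers=[A/C; D; E; F; G] holding=B  ← match
         pickup(F) → towers=[A/C; D; E; G/B] holding=F
         pickup(D) → towers=[A/C; E; F; G/B] holding=D
         pickup(E) → towers=[A/C; D; F; G/B] holding=E
     unstack(C, A) → towers=[A; D; E; F; G/B] holding=C

unstack(B, G)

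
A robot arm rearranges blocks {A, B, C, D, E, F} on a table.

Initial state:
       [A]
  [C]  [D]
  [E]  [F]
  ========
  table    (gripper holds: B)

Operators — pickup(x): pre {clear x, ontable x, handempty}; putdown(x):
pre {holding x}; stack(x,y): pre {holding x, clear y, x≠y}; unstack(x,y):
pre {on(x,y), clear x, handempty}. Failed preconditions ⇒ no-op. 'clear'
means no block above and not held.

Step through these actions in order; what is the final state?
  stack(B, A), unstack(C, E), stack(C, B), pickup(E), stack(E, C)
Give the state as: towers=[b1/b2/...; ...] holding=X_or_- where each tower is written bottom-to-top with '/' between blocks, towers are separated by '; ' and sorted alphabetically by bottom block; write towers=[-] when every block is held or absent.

step 1 (stack(B, A)): towers=[E/C; F/D/A/B] holding=-
step 2 (unstack(C, E)): towers=[E; F/D/A/B] holding=C
step 3 (stack(C, B)): towers=[E; F/D/A/B/C] holding=-
step 4 (pickup(E)): towers=[F/D/A/B/C] holding=E
step 5 (stack(E, C)): towers=[F/D/A/B/C/E] holding=-

towers=[F/D/A/B/C/E] holding=-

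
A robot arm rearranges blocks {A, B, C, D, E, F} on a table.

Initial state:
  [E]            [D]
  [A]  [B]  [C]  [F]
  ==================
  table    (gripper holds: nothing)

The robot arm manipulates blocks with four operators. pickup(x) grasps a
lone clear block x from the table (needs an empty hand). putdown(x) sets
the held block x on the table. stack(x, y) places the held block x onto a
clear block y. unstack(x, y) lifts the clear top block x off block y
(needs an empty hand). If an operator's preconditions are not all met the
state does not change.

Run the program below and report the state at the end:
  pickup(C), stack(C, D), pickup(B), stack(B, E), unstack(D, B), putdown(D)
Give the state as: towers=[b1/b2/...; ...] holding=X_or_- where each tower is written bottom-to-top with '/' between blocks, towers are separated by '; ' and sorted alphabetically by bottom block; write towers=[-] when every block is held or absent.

step 1 (pickup(C)): towers=[A/E; B; F/D] holding=C
step 2 (stack(C, D)): towers=[A/E; B; F/D/C] holding=-
step 3 (pickup(B)): towers=[A/E; F/D/C] holding=B
step 4 (stack(B, E)): towers=[A/E/B; F/D/C] holding=-
step 5 (unstack(D, B)) [no-op]: towers=[A/E/B; F/D/C] holding=-
step 6 (putdown(D)) [no-op]: towers=[A/E/B; F/D/C] holding=-

towers=[A/E/B; F/D/C] holding=-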